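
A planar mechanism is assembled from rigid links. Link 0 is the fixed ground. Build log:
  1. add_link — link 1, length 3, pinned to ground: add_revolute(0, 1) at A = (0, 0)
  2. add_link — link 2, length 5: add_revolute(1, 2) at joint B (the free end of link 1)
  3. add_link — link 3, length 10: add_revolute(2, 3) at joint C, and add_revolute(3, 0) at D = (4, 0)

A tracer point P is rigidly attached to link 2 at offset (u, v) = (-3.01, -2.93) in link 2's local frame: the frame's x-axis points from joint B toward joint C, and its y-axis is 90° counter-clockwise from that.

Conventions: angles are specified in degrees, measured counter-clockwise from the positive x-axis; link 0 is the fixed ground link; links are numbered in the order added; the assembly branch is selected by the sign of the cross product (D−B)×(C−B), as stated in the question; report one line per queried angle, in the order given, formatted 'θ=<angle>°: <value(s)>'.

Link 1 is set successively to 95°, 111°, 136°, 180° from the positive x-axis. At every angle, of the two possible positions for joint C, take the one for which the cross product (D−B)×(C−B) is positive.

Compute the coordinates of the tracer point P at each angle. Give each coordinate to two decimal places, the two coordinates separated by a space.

A=(0,0), D=(4.00,0)
θ=95°: B = A + 3.00·(cos95°, sin95°) = (-0.2615, 2.9886)
θ=95°: |BD| = 5.2050
θ=95°: circle(B,5.00) ∩ circle(D,10.00): a=-4.6022, h=1.9545
θ=95°:   candidates: C₊=(-2.9072,7.2313) cross=10.173; C₋=(-5.1516,4.0308) cross=-10.173
θ=95°:   branch + wants cross > 0 → take C=(-2.9072,7.2313) (cross=10.173)
θ=95°: ex = (C−B)/|BC| = (-0.5291,0.8485); ey = (-0.8485,-0.5291)
θ=95°: P = B + -3.01·ex + -2.93·ey = (3.8174,1.9849)
θ=111°: B = A + 3.00·(cos111°, sin111°) = (-1.0751, 2.8007)
θ=111°: |BD| = 5.7966
θ=111°: circle(B,5.00) ∩ circle(D,10.00): a=-3.5710, h=3.4997
θ=111°:   candidates: C₊=(-2.5106,7.5902) cross=20.287; C₋=(-5.8925,1.4620) cross=-20.287
θ=111°:   branch + wants cross > 0 → take C=(-2.5106,7.5902) (cross=20.287)
θ=111°: ex = (C−B)/|BC| = (-0.2871,0.9579); ey = (-0.9579,-0.2871)
θ=111°: P = B + -3.01·ex + -2.93·ey = (2.5957,0.7587)
θ=136°: B = A + 3.00·(cos136°, sin136°) = (-2.1580, 2.0840)
θ=136°: |BD| = 6.5011
θ=136°: circle(B,5.00) ∩ circle(D,10.00): a=-2.5177, h=4.3198
θ=136°:   candidates: C₊=(-3.1581,6.9829) cross=28.084; C₋=(-5.9276,-1.2008) cross=-28.084
θ=136°:   branch + wants cross > 0 → take C=(-3.1581,6.9829) (cross=28.084)
θ=136°: ex = (C−B)/|BC| = (-0.2000,0.9798); ey = (-0.9798,-0.2000)
θ=136°: P = B + -3.01·ex + -2.93·ey = (1.3148,-0.2791)
θ=180°: B = A + 3.00·(cos180°, sin180°) = (-3.0000, 0.0000)
θ=180°: |BD| = 7.0000
θ=180°: circle(B,5.00) ∩ circle(D,10.00): a=-1.8571, h=4.6423
θ=180°:   candidates: C₊=(-4.8571,4.6423) cross=32.496; C₋=(-4.8571,-4.6423) cross=-32.496
θ=180°:   branch + wants cross > 0 → take C=(-4.8571,4.6423) (cross=32.496)
θ=180°: ex = (C−B)/|BC| = (-0.3714,0.9285); ey = (-0.9285,-0.3714)
θ=180°: P = B + -3.01·ex + -2.93·ey = (0.8384,-1.7064)

θ=95°: 3.82 1.98
θ=111°: 2.60 0.76
θ=136°: 1.31 -0.28
θ=180°: 0.84 -1.71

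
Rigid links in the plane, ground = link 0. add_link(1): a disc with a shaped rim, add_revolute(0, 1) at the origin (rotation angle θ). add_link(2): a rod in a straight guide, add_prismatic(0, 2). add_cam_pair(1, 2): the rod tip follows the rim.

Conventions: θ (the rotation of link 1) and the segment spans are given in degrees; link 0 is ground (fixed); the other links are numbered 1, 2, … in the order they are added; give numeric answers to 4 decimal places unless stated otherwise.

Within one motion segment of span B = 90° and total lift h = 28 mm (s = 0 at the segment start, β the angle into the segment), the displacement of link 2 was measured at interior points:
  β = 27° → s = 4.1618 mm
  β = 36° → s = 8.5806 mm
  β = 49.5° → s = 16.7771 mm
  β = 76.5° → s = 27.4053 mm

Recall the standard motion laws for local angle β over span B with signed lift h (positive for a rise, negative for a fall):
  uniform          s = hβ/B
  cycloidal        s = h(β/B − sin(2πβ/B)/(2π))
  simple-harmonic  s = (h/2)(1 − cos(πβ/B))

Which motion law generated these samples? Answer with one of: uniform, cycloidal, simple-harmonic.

candidates at β/B = r: uniform s = h·r (linear in β); cycloidal s = h·(r − sin(2πr)/(2π)); simple-harmonic s = (h/2)(1 − cos(πr))
β=27°: printed 4.1618 | uniform 8.4000, cycloidal 4.1618, simple-harmonic 5.7710
β=36°: printed 8.5806 | uniform 11.2000, cycloidal 8.5806, simple-harmonic 9.6738
β=49.5°: printed 16.7771 | uniform 15.4000, cycloidal 16.7771, simple-harmonic 16.1901
β=76.5°: printed 27.4053 | uniform 23.8000, cycloidal 27.4053, simple-harmonic 26.4741
only one law matches every sample → cycloidal

cycloidal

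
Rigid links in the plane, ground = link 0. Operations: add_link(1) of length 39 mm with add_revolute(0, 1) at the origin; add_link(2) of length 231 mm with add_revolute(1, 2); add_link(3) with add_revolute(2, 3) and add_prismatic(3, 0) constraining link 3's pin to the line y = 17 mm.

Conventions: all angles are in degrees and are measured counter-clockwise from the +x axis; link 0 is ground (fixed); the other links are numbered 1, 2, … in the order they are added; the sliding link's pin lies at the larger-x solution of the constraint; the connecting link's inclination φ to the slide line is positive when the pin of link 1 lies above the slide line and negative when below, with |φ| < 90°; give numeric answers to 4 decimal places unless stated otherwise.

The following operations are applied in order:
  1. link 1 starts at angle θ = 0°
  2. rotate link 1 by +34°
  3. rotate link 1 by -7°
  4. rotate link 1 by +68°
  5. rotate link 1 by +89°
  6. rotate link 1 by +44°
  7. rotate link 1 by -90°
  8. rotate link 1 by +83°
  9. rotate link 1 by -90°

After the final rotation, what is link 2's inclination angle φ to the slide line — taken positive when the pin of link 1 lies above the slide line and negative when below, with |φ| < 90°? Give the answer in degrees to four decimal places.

geometry: r = 39 mm, L = 231 mm, e = 17 mm; θ starts at 0°
rotate link 1 by +34°: θ ← 0° +34° = 34°
rotate link 1 by -7°: θ ← 34° -7° = 27°
rotate link 1 by +68°: θ ← 27° +68° = 95°
rotate link 1 by +89°: θ ← 95° +89° = 184°
rotate link 1 by +44°: θ ← 184° +44° = 228°
rotate link 1 by -90°: θ ← 228° -90° = 138°
rotate link 1 by +83°: θ ← 138° +83° = 221°
rotate link 1 by -90°: θ ← 221° -90° = 131°
h = r sin θ − e = 29.433674 − 17 = 12.433674
sin φ = h / L = 12.433674 / 231 = 0.05382543
φ = arcsin(0.05382543) = 3.085461°

3.0855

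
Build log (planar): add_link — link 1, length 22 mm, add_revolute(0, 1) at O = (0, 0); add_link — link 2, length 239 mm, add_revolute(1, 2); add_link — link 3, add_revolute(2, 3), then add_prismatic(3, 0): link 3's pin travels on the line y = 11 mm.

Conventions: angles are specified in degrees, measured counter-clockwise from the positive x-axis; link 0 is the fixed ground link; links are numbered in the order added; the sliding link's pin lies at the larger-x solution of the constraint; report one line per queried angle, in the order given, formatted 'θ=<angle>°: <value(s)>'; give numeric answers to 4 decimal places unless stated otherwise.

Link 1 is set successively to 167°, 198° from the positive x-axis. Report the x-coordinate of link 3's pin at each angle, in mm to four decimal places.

geometry: r = 22 mm, L = 239 mm, e = 11 mm
θ=167°: crank pin P = (r cos θ, r sin θ) = (-21.436141, 4.948923)
θ=167°: h = r sin θ − e = 4.948923 − 11 = -6.051077
θ=167°: x = r cos θ + √(L² − h²) = -21.436141 + 238.923386 = 217.487245
θ=198°: crank pin P = (r cos θ, r sin θ) = (-20.923243, -6.798374)
θ=198°: h = r sin θ − e = -6.798374 − 11 = -17.798374
θ=198°: x = r cos θ + √(L² − h²) = -20.923243 + 238.336355 = 217.413111

θ=167°: 217.4872
θ=198°: 217.4131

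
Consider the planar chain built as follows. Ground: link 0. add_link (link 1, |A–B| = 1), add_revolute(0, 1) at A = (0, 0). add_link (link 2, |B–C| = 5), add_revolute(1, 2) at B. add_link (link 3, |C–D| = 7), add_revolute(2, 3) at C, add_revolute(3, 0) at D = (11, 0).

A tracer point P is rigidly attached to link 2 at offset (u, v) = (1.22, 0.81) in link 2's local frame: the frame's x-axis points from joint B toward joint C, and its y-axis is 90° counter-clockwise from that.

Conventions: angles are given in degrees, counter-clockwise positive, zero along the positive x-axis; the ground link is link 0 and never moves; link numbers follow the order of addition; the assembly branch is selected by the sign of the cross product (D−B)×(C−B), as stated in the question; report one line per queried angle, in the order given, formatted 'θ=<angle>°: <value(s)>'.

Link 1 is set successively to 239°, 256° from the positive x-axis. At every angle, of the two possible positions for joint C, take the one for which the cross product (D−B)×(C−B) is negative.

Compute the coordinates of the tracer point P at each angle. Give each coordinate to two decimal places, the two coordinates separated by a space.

A=(0,0), D=(11.00,0)
θ=239°: B = A + 1.00·(cos239°, sin239°) = (-0.5150, -0.8572)
θ=239°: |BD| = 11.5469
θ=239°: circle(B,5.00) ∩ circle(D,7.00): a=4.7342, h=1.6085
θ=239°:   candidates: C₊=(4.0867,1.0983) cross=18.573; C₋=(4.3255,-2.1098) cross=-18.573
θ=239°:   branch - wants cross < 0 → take C=(4.3255,-2.1098) (cross=-18.573)
θ=239°: ex = (C−B)/|BC| = (0.9681,-0.2505); ey = (0.2505,0.9681)
θ=239°: P = B + 1.22·ex + 0.81·ey = (0.8690,-0.3786)
θ=256°: B = A + 1.00·(cos256°, sin256°) = (-0.2419, -0.9703)
θ=256°: |BD| = 11.2837
θ=256°: circle(B,5.00) ∩ circle(D,7.00): a=4.5784, h=2.0096
θ=256°:   candidates: C₊=(4.1467,1.4255) cross=22.676; C₋=(4.4923,-2.5787) cross=-22.676
θ=256°:   branch - wants cross < 0 → take C=(4.4923,-2.5787) (cross=-22.676)
θ=256°: ex = (C−B)/|BC| = (0.9468,-0.3217); ey = (0.3217,0.9468)
θ=256°: P = B + 1.22·ex + 0.81·ey = (1.1738,-0.5958)

θ=239°: 0.87 -0.38
θ=256°: 1.17 -0.60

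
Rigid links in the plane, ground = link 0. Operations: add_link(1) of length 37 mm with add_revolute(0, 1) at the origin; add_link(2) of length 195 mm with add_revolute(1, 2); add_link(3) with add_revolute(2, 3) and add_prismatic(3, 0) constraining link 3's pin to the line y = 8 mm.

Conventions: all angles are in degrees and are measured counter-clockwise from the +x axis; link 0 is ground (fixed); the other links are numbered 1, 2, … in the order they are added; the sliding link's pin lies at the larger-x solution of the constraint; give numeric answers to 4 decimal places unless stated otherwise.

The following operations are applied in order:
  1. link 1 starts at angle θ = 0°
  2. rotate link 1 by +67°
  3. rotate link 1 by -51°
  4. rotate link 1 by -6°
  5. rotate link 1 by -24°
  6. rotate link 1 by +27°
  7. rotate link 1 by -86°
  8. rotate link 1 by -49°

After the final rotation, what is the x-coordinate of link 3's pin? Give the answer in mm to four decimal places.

geometry: r = 37 mm, L = 195 mm, e = 8 mm; θ starts at 0°
rotate link 1 by +67°: θ ← 0° +67° = 67°
rotate link 1 by -51°: θ ← 67° -51° = 16°
rotate link 1 by -6°: θ ← 16° -6° = 10°
rotate link 1 by -24°: θ ← 10° -24° = -14°
rotate link 1 by +27°: θ ← -14° +27° = 13°
rotate link 1 by -86°: θ ← 13° -86° = -73°
rotate link 1 by -49°: θ ← -73° -49° = -122°
crank pin P = (r cos θ, r sin θ) = (-19.607013, -31.377780)
h = r sin θ − e = -31.377780 − 8 = -39.377780
x = r cos θ + √(L² − h²) = -19.607013 + 190.982697 = 171.375684

171.3757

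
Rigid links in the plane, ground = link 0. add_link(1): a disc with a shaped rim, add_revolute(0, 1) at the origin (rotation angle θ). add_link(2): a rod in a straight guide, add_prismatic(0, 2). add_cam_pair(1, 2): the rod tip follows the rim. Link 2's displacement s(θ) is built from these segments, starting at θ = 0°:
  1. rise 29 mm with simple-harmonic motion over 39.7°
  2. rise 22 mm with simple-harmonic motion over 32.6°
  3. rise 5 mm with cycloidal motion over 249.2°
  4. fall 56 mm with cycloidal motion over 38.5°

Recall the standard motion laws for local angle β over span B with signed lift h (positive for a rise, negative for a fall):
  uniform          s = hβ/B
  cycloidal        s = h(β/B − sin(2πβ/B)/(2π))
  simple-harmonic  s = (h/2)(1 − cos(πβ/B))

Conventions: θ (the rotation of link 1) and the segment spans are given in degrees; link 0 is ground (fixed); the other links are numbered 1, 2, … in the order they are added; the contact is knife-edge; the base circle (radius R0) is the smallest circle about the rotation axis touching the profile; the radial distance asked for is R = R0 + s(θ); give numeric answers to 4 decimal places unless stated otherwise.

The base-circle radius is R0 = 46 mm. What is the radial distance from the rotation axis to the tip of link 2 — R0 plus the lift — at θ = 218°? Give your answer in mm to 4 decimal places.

segment 1 (0° to 39.7°, simple-harmonic, h = 29) is passed completely: s = 0.0000 + (29) = 29.0000
segment 2 (39.7° to 72.3°, simple-harmonic, h = 22) is passed completely: s = 29.0000 + (22) = 51.0000
θ = 218° falls in segment 3 (72.3° to 321.5°, cycloidal, h = 5): β = 218 − 72.3 = 145.7°, B = 249.2°; Δs = 5·(0.5847 − sin(2π·0.5847)/(2π)) = 3.3270; s = 51.0000 + 3.3270 = 54.3270
R = R0 + s = 46 + 54.3270 = 100.3270

100.3270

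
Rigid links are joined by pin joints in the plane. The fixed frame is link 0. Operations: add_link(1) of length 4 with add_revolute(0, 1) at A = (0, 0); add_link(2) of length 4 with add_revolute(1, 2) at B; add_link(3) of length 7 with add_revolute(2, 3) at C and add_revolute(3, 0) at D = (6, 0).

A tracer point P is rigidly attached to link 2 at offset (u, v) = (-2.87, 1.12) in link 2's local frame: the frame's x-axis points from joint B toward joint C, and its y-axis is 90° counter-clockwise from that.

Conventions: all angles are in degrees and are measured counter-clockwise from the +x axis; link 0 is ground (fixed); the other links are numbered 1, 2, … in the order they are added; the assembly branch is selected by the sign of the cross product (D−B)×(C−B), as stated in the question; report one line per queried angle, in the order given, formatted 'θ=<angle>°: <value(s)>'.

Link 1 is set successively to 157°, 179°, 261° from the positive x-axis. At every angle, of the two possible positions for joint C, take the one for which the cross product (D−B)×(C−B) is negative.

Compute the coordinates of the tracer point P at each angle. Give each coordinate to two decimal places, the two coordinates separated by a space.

A=(0,0), D=(6.00,0)
θ=157°: B = A + 4.00·(cos157°, sin157°) = (-3.6820, 1.5629)
θ=157°: |BD| = 9.8074
θ=157°: circle(B,4.00) ∩ circle(D,7.00): a=3.2213, h=2.3714
θ=157°:   candidates: C₊=(-0.1240,3.3906) cross=23.257; C₋=(-0.8798,-1.2915) cross=-23.257
θ=157°:   branch - wants cross < 0 → take C=(-0.8798,-1.2915) (cross=-23.257)
θ=157°: ex = (C−B)/|BC| = (0.7005,-0.7136); ey = (0.7136,0.7005)
θ=157°: P = B + -2.87·ex + 1.12·ey = (-4.8934,4.3956)
θ=179°: B = A + 4.00·(cos179°, sin179°) = (-3.9994, 0.0698)
θ=179°: |BD| = 9.9996
θ=179°: circle(B,4.00) ∩ circle(D,7.00): a=3.3498, h=2.1861
θ=179°:   candidates: C₊=(-0.6345,2.2325) cross=21.860; C₋=(-0.6650,-2.1396) cross=-21.860
θ=179°:   branch - wants cross < 0 → take C=(-0.6650,-2.1396) (cross=-21.860)
θ=179°: ex = (C−B)/|BC| = (0.8336,-0.5524); ey = (0.5524,0.8336)
θ=179°: P = B + -2.87·ex + 1.12·ey = (-5.7732,2.5887)
θ=261°: B = A + 4.00·(cos261°, sin261°) = (-0.6257, -3.9508)
θ=261°: |BD| = 7.7142
θ=261°: circle(B,4.00) ∩ circle(D,7.00): a=1.7182, h=3.6122
θ=261°:   candidates: C₊=(-0.9999,0.0317) cross=27.865; C₋=(2.7000,-6.1733) cross=-27.865
θ=261°:   branch - wants cross < 0 → take C=(2.7000,-6.1733) (cross=-27.865)
θ=261°: ex = (C−B)/|BC| = (0.8314,-0.5556); ey = (0.5556,0.8314)
θ=261°: P = B + -2.87·ex + 1.12·ey = (-2.3896,-1.4249)

θ=157°: -4.89 4.40
θ=179°: -5.77 2.59
θ=261°: -2.39 -1.42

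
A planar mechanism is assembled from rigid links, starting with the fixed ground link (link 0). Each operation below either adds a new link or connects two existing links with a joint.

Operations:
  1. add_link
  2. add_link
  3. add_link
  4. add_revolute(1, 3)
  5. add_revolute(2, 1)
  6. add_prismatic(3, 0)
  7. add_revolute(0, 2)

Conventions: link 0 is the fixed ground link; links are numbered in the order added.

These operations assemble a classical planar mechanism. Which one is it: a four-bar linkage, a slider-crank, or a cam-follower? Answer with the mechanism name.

links: 4 (incl. ground); joints: 3 revolute, 1 prismatic, 0 higher (cam) pair, forming one closed loop
4 links, 3 revolutes + 1 prismatic in one loop → slider-crank

slider-crank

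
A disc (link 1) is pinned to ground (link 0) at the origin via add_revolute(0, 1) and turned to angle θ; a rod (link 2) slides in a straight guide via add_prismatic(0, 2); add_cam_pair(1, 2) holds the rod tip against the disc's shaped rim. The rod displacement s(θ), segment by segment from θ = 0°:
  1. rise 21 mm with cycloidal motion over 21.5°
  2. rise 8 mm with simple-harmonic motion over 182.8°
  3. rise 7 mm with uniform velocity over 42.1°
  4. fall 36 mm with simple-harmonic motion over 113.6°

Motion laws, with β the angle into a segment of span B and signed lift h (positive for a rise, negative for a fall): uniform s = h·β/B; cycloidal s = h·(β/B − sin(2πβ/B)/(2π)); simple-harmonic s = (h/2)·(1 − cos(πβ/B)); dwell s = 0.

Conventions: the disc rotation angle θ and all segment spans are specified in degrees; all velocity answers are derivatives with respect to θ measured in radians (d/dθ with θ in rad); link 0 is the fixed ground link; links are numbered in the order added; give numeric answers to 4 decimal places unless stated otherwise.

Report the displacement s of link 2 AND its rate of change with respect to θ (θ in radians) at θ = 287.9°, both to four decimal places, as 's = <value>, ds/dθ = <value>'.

segment 1 (0° to 21.5°, cycloidal, h = 21) is passed completely: s = 0.0000 + (21) = 21.0000
segment 2 (21.5° to 204.3°, simple-harmonic, h = 8) is passed completely: s = 21.0000 + (8) = 29.0000
segment 3 (204.3° to 246.4°, uniform, h = 7) is passed completely: s = 29.0000 + (7) = 36.0000
θ = 287.9° falls in segment 4 (246.4° to 360°, simple-harmonic, h = -36): β = 287.9 − 246.4 = 41.5°, B = 113.6°; Δs = -36/2·(1 − cos(π·0.3653)) = -10.6091; s = 36.0000 − 10.6091 = 25.3909
velocity in seg [246.4°–360°] (simple-harmonic), θ in radians: β = 41.5° = 0.7243 rad, B = 113.6° = 1.9827 rad; ds/dθ = (πh/(2B)) sin(πβ/B) = (π·(-36)/(2·1.9827)) sin(π·0.3653) = -26.005920 mm/rad

s = 25.3909, ds/dθ = -26.0059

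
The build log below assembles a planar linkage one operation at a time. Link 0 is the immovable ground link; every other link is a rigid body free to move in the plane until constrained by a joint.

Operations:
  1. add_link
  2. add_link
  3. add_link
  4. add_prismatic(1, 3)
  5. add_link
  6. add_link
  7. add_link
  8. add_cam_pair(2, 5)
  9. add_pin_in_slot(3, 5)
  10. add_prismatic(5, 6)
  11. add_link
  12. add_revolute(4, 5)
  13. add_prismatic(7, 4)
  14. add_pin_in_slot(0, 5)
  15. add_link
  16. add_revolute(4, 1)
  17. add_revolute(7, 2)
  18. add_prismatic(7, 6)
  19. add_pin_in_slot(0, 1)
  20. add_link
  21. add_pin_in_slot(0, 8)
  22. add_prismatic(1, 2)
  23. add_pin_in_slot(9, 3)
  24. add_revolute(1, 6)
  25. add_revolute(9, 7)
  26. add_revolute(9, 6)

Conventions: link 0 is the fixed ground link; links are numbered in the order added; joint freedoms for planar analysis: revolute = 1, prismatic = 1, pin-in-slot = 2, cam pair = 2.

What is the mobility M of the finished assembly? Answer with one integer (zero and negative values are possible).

link 0 = ground. State L|J1|J2 = 1|0|0
+link1  2|0|0
+link2  3|0|0
+link3  4|0|0
P(1,3) f=1→J1  4|1|0
+link4  5|1|0
+link5  6|1|0
+link6  7|1|0
C(2,5) f=2→J2  7|1|1
PS(3,5) f=2→J2  7|1|2
P(5,6) f=1→J1  7|2|2
+link7  8|2|2
R(4,5) f=1→J1  8|3|2
P(7,4) f=1→J1  8|4|2
PS(0,5) f=2→J2  8|4|3
+link8  9|4|3
R(4,1) f=1→J1  9|5|3
R(7,2) f=1→J1  9|6|3
P(7,6) f=1→J1  9|7|3
PS(0,1) f=2→J2  9|7|4
+link9  10|7|4
PS(0,8) f=2→J2  10|7|5
P(1,2) f=1→J1  10|8|5
PS(9,3) f=2→J2  10|8|6
R(1,6) f=1→J1  10|9|6
R(9,7) f=1→J1  10|10|6
R(9,6) f=1→J1  10|11|6
M = 3(10−1)−2·11−6 = 27−22−6 = -1

M = -1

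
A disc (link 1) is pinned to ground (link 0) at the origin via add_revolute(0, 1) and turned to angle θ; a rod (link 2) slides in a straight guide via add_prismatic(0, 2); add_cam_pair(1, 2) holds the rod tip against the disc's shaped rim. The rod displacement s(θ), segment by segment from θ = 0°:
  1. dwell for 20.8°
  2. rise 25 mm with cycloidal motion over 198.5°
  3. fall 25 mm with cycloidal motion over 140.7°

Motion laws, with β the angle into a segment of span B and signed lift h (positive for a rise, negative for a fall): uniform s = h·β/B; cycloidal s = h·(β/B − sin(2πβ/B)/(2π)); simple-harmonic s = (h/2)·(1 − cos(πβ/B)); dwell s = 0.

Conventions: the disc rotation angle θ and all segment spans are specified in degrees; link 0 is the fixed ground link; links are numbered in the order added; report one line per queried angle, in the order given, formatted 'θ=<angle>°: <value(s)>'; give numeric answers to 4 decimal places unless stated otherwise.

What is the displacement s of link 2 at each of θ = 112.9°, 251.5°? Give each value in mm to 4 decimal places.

segment 1 (0° to 20.8°, dwell): s unchanged at 0.0000
θ = 112.9° falls in segment 2 (20.8° to 219.3°, cycloidal, h = 25): β = 112.9 − 20.8 = 92.1°, B = 198.5°; Δs = 25·(0.4640 − sin(2π·0.4640)/(2π)) = 10.7067; s = 0.0000 + 10.7067 = 10.7067
segment 2 (20.8° to 219.3°, cycloidal, h = 25) is passed completely: s = 0.0000 + (25) = 25.0000
θ = 251.5° falls in segment 3 (219.3° to 360°, cycloidal, h = -25): β = 251.5 − 219.3 = 32.2°, B = 140.7°; Δs = -25·(0.2289 − sin(2π·0.2289)/(2π)) = -1.7776; s = 25.0000 − 1.7776 = 23.2224

θ=112.9°: 10.7067
θ=251.5°: 23.2224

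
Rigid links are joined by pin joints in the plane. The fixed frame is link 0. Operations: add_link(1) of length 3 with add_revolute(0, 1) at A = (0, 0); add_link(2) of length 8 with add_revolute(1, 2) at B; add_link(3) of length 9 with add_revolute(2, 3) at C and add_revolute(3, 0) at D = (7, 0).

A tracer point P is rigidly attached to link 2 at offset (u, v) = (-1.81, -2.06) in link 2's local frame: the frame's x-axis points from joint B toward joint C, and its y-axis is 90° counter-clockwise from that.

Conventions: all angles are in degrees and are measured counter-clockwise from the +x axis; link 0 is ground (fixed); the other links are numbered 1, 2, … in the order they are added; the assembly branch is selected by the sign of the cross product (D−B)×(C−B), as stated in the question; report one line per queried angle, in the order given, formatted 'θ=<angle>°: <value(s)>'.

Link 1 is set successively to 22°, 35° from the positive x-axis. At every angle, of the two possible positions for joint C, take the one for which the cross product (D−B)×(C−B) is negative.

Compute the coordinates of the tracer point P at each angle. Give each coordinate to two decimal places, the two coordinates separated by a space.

A=(0,0), D=(7.00,0)
θ=22°: B = A + 3.00·(cos22°, sin22°) = (2.7816, 1.1238)
θ=22°: |BD| = 4.3656
θ=22°: circle(B,8.00) ∩ circle(D,9.00): a=0.2357, h=7.9965
θ=22°:   candidates: C₊=(5.0679,8.7902) cross=34.909; C₋=(0.9508,-6.6639) cross=-34.909
θ=22°:   branch - wants cross < 0 → take C=(0.9508,-6.6639) (cross=-34.909)
θ=22°: ex = (C−B)/|BC| = (-0.2288,-0.9735); ey = (0.9735,-0.2288)
θ=22°: P = B + -1.81·ex + -2.06·ey = (1.1904,3.3572)
θ=35°: B = A + 3.00·(cos35°, sin35°) = (2.4575, 1.7207)
θ=35°: |BD| = 4.8575
θ=35°: circle(B,8.00) ∩ circle(D,9.00): a=0.6789, h=7.9711
θ=35°:   candidates: C₊=(5.9160,8.9345) cross=38.720; C₋=(0.2686,-5.9740) cross=-38.720
θ=35°:   branch - wants cross < 0 → take C=(0.2686,-5.9740) (cross=-38.720)
θ=35°: ex = (C−B)/|BC| = (-0.2736,-0.9618); ey = (0.9618,-0.2736)
θ=35°: P = B + -1.81·ex + -2.06·ey = (0.9713,4.0253)

θ=22°: 1.19 3.36
θ=35°: 0.97 4.03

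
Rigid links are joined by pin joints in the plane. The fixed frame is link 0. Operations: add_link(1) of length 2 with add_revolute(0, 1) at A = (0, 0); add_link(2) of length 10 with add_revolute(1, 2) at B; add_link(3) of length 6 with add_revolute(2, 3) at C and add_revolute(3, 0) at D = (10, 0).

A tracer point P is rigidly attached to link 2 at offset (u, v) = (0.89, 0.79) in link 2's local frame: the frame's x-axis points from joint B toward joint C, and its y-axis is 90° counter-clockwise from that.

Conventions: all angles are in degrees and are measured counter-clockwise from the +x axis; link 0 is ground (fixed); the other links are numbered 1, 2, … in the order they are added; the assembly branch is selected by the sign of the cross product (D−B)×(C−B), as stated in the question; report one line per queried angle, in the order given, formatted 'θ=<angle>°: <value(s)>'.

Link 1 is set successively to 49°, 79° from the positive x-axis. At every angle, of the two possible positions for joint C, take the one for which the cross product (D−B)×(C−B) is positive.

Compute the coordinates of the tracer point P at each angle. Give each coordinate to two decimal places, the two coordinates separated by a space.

A=(0,0), D=(10.00,0)
θ=49°: B = A + 2.00·(cos49°, sin49°) = (1.3121, 1.5094)
θ=49°: |BD| = 8.8180
θ=49°: circle(B,10.00) ∩ circle(D,6.00): a=8.0379, h=5.9491
θ=49°:   candidates: C₊=(10.2498,5.9948) cross=52.459; C₋=(8.2131,-5.7277) cross=-52.459
θ=49°:   branch + wants cross > 0 → take C=(10.2498,5.9948) (cross=52.459)
θ=49°: ex = (C−B)/|BC| = (0.8938,0.4485); ey = (-0.4485,0.8938)
θ=49°: P = B + 0.89·ex + 0.79·ey = (1.7532,2.6147)
θ=79°: B = A + 2.00·(cos79°, sin79°) = (0.3816, 1.9633)
θ=79°: |BD| = 9.8167
θ=79°: circle(B,10.00) ∩ circle(D,6.00): a=8.1681, h=5.7691
θ=79°:   candidates: C₊=(9.5385,5.9822) cross=56.633; C₋=(7.2309,-5.3228) cross=-56.633
θ=79°:   branch + wants cross > 0 → take C=(9.5385,5.9822) (cross=56.633)
θ=79°: ex = (C−B)/|BC| = (0.9157,0.4019); ey = (-0.4019,0.9157)
θ=79°: P = B + 0.89·ex + 0.79·ey = (0.8791,3.0443)

θ=49°: 1.75 2.61
θ=79°: 0.88 3.04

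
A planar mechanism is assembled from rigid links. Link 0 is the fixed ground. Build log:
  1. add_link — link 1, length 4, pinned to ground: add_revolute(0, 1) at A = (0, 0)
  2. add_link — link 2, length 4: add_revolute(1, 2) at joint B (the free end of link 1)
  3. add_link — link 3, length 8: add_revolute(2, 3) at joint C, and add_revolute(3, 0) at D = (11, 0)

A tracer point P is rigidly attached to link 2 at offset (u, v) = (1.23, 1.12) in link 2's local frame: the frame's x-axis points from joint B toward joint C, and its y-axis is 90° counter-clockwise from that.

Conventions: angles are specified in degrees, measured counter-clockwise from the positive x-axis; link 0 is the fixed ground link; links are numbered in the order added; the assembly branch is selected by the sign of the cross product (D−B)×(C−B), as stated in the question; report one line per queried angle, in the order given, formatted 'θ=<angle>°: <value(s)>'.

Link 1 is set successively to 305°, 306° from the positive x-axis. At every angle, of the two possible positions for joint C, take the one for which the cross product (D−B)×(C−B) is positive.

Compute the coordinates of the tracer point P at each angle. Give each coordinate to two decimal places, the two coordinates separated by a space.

A=(0,0), D=(11.00,0)
θ=305°: B = A + 4.00·(cos305°, sin305°) = (2.2943, -3.2766)
θ=305°: |BD| = 9.3019
θ=305°: circle(B,4.00) ∩ circle(D,8.00): a=2.0708, h=3.4222
θ=305°:   candidates: C₊=(3.0269,0.6557) cross=31.833; C₋=(5.4379,-5.7500) cross=-31.833
θ=305°:   branch + wants cross > 0 → take C=(3.0269,0.6557) (cross=31.833)
θ=305°: ex = (C−B)/|BC| = (0.1832,0.9831); ey = (-0.9831,0.1832)
θ=305°: P = B + 1.23·ex + 1.12·ey = (1.4185,-1.8623)
θ=306°: B = A + 4.00·(cos306°, sin306°) = (2.3511, -3.2361)
θ=306°: |BD| = 9.2344
θ=306°: circle(B,4.00) ∩ circle(D,8.00): a=2.0183, h=3.4535
θ=306°:   candidates: C₊=(3.0312,0.7057) cross=31.891; C₋=(5.4516,-5.7633) cross=-31.891
θ=306°:   branch + wants cross > 0 → take C=(3.0312,0.7057) (cross=31.891)
θ=306°: ex = (C−B)/|BC| = (0.1700,0.9854); ey = (-0.9854,0.1700)
θ=306°: P = B + 1.23·ex + 1.12·ey = (1.4566,-1.8336)

θ=305°: 1.42 -1.86
θ=306°: 1.46 -1.83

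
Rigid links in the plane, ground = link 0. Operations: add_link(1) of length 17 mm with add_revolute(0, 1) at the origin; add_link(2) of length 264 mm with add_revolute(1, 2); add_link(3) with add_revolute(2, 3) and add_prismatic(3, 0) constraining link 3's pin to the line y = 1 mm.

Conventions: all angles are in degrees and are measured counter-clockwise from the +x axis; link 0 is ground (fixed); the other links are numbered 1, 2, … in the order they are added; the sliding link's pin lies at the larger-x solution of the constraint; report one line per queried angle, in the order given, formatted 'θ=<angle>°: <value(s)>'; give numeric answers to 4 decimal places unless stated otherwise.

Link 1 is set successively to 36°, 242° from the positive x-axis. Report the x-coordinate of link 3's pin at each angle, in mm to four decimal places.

geometry: r = 17 mm, L = 264 mm, e = 1 mm
θ=36°: crank pin P = (r cos θ, r sin θ) = (13.753289, 9.992349)
θ=36°: h = r sin θ − e = 9.992349 − 1 = 8.992349
θ=36°: x = r cos θ + √(L² − h²) = 13.753289 + 263.846807 = 277.600096
θ=242°: crank pin P = (r cos θ, r sin θ) = (-7.981017, -15.010109)
θ=242°: h = r sin θ − e = -15.010109 − 1 = -16.010109
θ=242°: x = r cos θ + √(L² − h²) = -7.981017 + 263.514091 = 255.533075

θ=36°: 277.6001
θ=242°: 255.5331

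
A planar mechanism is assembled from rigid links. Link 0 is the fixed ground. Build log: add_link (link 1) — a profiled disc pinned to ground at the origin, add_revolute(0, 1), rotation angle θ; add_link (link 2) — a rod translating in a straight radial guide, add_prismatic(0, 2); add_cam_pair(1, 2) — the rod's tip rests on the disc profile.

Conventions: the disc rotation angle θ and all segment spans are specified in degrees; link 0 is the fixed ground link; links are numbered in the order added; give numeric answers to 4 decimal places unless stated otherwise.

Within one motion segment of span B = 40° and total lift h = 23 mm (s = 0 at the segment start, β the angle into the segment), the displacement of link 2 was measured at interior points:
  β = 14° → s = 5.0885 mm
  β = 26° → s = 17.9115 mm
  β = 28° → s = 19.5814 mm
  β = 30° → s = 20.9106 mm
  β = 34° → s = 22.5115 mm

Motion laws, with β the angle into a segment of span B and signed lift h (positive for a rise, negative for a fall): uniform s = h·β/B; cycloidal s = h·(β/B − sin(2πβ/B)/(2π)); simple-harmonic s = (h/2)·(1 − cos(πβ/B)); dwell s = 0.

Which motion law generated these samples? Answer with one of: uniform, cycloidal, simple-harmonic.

candidates at β/B = r: uniform s = h·r (linear in β); cycloidal s = h·(r − sin(2πr)/(2π)); simple-harmonic s = (h/2)(1 − cos(πr))
β=14°: printed 5.0885 | uniform 8.0500, cycloidal 5.0885, simple-harmonic 6.2791
β=26°: printed 17.9115 | uniform 14.9500, cycloidal 17.9115, simple-harmonic 16.7209
β=28°: printed 19.5814 | uniform 16.1000, cycloidal 19.5814, simple-harmonic 18.2595
β=30°: printed 20.9106 | uniform 17.2500, cycloidal 20.9106, simple-harmonic 19.6317
β=34°: printed 22.5115 | uniform 19.5500, cycloidal 22.5115, simple-harmonic 21.7466
only one law matches every sample → cycloidal

cycloidal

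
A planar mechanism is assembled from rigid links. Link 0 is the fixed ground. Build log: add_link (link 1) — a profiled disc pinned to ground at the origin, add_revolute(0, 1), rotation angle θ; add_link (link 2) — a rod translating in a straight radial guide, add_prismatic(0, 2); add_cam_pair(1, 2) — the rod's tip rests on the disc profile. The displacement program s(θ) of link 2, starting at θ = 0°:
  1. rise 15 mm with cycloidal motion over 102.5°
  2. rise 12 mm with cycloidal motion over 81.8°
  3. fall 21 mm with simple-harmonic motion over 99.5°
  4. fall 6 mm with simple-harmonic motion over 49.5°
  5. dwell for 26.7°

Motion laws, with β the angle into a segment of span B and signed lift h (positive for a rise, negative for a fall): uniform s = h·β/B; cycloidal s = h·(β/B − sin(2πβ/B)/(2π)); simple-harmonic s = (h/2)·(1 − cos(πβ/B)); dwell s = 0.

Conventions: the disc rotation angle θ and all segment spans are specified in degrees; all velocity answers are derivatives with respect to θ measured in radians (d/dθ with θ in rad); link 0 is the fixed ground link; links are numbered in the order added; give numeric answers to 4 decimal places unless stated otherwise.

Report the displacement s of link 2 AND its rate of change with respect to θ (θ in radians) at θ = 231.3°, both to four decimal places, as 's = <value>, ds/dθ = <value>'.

seg 1 [0°–102.5°] cycloidal, h=15: full span → s += 15 → s = 15.0000
seg 2 [102.5°–184.3°] cycloidal, h=12: full span → s += 12 → s = 27.0000
seg 3 [184.3°–283.8°] simple-harmonic, h=-21: θ=231.3° here. β=47, B=99.5. -21/2·(1 − cos(π·0.4724)) = -9.5895 → s = 17.4105
velocity in seg [184.3°–283.8°] (simple-harmonic), θ in radians: β = 47° = 0.8203 rad, B = 99.5° = 1.7366 rad; ds/dθ = (πh/(2B)) sin(πβ/B) = (π·(-21)/(2·1.7366)) sin(π·0.4724) = -18.923417 mm/rad

s = 17.4105, ds/dθ = -18.9234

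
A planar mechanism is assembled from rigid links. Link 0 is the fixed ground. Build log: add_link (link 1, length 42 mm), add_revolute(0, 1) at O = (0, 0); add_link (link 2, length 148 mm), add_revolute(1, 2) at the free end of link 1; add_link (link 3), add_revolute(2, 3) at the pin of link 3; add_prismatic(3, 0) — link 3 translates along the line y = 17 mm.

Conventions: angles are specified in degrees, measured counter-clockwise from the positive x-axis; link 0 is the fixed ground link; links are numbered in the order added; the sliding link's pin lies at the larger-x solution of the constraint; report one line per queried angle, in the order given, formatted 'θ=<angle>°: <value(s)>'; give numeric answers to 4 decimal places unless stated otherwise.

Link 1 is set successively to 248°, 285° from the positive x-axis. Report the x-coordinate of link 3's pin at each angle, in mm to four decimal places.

geometry: r = 42 mm, L = 148 mm, e = 17 mm
θ=248°: crank pin P = (r cos θ, r sin θ) = (-15.733477, -38.941722)
θ=248°: h = r sin θ − e = -38.941722 − 17 = -55.941722
θ=248°: x = r cos θ + √(L² − h²) = -15.733477 + 137.020158 = 121.286681
θ=285°: crank pin P = (r cos θ, r sin θ) = (10.870400, -40.568885)
θ=285°: h = r sin θ − e = -40.568885 − 17 = -57.568885
θ=285°: x = r cos θ + √(L² − h²) = 10.870400 + 136.344503 = 147.214903

θ=248°: 121.2867
θ=285°: 147.2149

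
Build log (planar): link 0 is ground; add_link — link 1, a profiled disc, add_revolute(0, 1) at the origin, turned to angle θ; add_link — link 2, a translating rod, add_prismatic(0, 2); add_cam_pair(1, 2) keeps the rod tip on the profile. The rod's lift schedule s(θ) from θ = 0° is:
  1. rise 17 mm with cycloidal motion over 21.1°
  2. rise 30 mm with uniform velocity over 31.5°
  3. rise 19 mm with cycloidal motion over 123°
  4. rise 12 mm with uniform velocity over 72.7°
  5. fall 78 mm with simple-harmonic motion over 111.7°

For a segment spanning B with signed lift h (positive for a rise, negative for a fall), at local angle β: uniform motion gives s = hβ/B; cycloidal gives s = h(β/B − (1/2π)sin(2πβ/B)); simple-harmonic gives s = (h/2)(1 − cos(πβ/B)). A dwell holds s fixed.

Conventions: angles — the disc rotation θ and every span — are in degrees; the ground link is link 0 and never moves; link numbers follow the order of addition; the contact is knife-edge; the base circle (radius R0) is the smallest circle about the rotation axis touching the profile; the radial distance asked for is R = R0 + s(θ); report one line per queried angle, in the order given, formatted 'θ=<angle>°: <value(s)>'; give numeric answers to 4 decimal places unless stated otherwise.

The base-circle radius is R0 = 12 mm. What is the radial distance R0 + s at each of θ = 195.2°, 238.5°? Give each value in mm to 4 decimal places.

seg 1 [0°–21.1°] cycloidal, h=17: full span → s += 17 → s = 17.0000
seg 2 [21.1°–52.6°] uniform, h=30: full span → s += 30 → s = 47.0000
seg 3 [52.6°–175.6°] cycloidal, h=19: full span → s += 19 → s = 66.0000
seg 4 [175.6°–248.3°] uniform, h=12: θ=195.2° here. β=19.6, B=72.7. 12·19.6/72.7 = 3.2352 → s = 69.2352
seg 4 [175.6°–248.3°] uniform, h=12: θ=238.5° here. β=62.9, B=72.7. 12·62.9/72.7 = 10.3824 → s = 76.3824
θ=195.2°: R = R0 + s = 12 + 69.2352 = 81.2352
θ=238.5°: R = R0 + s = 12 + 76.3824 = 88.3824

θ=195.2°: 81.2352
θ=238.5°: 88.3824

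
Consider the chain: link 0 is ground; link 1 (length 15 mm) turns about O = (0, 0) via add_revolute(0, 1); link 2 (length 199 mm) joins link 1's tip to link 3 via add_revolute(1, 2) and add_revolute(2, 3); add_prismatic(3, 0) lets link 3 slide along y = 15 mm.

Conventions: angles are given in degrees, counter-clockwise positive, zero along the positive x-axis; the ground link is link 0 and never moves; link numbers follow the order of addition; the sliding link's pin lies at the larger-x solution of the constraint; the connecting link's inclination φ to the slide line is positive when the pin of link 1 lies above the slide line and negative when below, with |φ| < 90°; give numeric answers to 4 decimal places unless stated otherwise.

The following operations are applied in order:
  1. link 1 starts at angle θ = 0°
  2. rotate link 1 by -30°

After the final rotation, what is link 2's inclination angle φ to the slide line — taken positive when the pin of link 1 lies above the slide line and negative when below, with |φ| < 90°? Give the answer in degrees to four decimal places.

geometry: r = 15 mm, L = 199 mm, e = 15 mm; θ starts at 0°
rotate link 1 by -30°: θ ← 0° -30° = -30°
h = r sin θ − e = -7.500000 − 15 = -22.500000
sin φ = h / L = -22.500000 / 199 = -0.11306533
φ = arcsin(-0.11306533) = -6.492049°

-6.4920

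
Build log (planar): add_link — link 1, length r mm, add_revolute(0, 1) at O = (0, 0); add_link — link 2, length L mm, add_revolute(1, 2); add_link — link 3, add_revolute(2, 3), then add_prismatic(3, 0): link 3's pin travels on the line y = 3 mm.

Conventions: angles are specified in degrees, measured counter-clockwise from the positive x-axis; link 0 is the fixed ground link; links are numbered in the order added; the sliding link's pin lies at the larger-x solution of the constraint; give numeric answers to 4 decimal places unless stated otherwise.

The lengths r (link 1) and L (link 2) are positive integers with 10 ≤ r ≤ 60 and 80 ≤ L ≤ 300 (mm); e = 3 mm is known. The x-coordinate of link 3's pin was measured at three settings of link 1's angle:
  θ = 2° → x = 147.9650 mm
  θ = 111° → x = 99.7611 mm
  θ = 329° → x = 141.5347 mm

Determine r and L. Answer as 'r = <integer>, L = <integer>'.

constraint per measurement: (x − r cos θ)² + (r sin θ − e)² = L²
subtracting the θ₁ and θ₂ equations cancels the r² and L² terms:
r = (x₁² − x₂²) / (2[(x₁cos θ₁ + e sin θ₁) − (x₂cos θ₂ + e sin θ₂)]) = 33.0000 → r = 33
L² = (x₁ − r cos θ₁)² + (r sin θ₁ − e)² = 13224.9901 → L = 115.0000 → L = 115
check at θ₃=329°: x = 141.5347 (printed 141.5347) ✓

r = 33, L = 115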